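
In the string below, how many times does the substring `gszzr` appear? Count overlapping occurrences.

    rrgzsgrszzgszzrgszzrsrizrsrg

Sliding a length-5 window over the 28 characters (24 positions):
  position 11–15: gszzr
  position 16–20: gszzr

2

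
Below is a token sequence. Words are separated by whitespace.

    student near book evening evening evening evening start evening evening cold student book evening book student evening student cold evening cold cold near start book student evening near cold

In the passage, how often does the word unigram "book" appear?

Scanning the 29 tokens for "book":
  position 3: book
  position 13: book
  position 15: book
  position 25: book

4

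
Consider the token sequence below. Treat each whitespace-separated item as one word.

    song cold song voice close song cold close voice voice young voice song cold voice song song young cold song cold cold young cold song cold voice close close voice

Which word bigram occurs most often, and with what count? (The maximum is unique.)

"song cold", 5 times

Bigram frequencies (highest first):
  song cold: 5
  cold song: 3
  voice close: 2
  close voice: 2
  voice song: 2
  cold voice: 2
  … (12 more, each ≤ 2)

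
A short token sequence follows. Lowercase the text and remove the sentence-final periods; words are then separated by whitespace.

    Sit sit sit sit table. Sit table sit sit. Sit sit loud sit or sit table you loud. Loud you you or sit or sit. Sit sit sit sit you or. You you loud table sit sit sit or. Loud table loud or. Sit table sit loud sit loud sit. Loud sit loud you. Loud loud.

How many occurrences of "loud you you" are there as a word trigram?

1

Scanning the 54 overlapping trigram windows for "loud you you":
  position 19–21: loud you you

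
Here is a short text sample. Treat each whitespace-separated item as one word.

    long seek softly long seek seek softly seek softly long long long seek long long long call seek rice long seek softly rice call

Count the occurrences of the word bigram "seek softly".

4

Scanning the 23 overlapping bigram windows for "seek softly":
  position 2–3: seek softly
  position 6–7: seek softly
  position 8–9: seek softly
  position 21–22: seek softly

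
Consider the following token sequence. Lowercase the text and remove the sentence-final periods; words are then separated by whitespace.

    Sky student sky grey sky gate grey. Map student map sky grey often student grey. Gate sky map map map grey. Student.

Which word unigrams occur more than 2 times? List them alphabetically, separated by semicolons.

Unigram counts meeting the condition (more than 2 times):
  grey: 5
  map: 5
  sky: 5
  student: 4

grey; map; sky; student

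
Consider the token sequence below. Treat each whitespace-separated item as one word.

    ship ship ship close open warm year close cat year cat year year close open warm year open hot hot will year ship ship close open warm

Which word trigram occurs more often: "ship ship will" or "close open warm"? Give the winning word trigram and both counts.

"ship ship will": 0 occurrences
"close open warm": 3 occurrences

"close open warm" (3 vs 0)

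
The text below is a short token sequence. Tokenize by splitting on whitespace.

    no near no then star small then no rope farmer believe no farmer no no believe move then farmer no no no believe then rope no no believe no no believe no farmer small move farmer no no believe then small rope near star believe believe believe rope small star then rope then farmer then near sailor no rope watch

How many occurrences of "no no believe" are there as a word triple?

Scanning the 58 overlapping trigram windows for "no no believe":
  position 14–16: no no believe
  position 21–23: no no believe
  position 26–28: no no believe
  position 29–31: no no believe
  position 37–39: no no believe

5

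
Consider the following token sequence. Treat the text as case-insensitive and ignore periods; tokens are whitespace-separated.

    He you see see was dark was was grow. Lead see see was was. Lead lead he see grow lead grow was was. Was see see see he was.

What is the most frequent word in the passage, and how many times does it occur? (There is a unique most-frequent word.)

Unigram frequencies (highest first):
  was: 9
  see: 8
  lead: 4
  he: 3
  grow: 3
  you: 1
  … (1 more, each ≤ 1)

"was", 9 times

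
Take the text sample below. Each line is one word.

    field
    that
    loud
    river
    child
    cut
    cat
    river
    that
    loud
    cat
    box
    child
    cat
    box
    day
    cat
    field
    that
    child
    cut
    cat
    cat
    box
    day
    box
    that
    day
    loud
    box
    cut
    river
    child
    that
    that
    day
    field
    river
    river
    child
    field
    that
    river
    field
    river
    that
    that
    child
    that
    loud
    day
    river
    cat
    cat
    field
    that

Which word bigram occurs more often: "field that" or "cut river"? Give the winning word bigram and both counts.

"field that" (4 vs 1)

"field that": 4 occurrences
"cut river": 1 occurrence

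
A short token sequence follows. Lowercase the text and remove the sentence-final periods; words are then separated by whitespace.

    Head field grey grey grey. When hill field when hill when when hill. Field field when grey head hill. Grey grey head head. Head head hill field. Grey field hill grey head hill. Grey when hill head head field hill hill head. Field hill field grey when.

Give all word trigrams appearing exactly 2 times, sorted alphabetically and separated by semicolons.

Trigram counts meeting the condition (exactly 2 times):
  grey head hill: 2
  grey when hill: 2
  head field hill: 2
  head head head: 2
  head hill grey: 2
  hill field grey: 2
  when hill field: 2

grey head hill; grey when hill; head field hill; head head head; head hill grey; hill field grey; when hill field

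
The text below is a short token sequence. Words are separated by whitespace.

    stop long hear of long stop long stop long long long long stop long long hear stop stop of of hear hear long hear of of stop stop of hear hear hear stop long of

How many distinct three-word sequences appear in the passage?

35 tokens → 33 trigram windows in total.
Repeated trigrams (each contributes count−1 duplicates):
  long stop long: 3
  long hear of: 2
  long long long: 2
  of hear hear: 2
  stop long long: 2
  stop stop of: 2
7 duplicate windows → 33 − 7 = 26 distinct.

26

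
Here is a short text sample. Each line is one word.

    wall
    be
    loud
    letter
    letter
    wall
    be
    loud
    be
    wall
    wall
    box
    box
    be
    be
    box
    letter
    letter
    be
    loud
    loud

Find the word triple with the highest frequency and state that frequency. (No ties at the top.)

Trigram frequencies (highest first):
  wall be loud: 2
  be loud letter: 1
  loud letter letter: 1
  letter letter wall: 1
  letter wall be: 1
  be loud be: 1
  … (12 more, each ≤ 1)

"wall be loud", 2 times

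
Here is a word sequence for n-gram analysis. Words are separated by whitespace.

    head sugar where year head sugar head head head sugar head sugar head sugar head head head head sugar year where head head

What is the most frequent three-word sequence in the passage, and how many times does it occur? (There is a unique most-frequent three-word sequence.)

"head sugar head", 4 times

Trigram frequencies (highest first):
  head sugar head: 4
  head head head: 3
  sugar head head: 2
  head head sugar: 2
  sugar head sugar: 2
  head sugar where: 1
  … (7 more, each ≤ 1)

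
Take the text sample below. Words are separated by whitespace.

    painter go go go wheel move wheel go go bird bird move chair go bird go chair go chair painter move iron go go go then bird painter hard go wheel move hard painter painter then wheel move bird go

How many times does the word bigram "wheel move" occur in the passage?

3

Scanning the 39 overlapping bigram windows for "wheel move":
  position 5–6: wheel move
  position 31–32: wheel move
  position 37–38: wheel move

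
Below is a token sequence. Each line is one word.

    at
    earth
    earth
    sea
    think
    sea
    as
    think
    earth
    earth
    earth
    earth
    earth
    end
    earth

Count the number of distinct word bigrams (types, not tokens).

10

15 tokens → 14 bigram windows in total.
Repeated bigrams (each contributes count−1 duplicates):
  earth earth: 5
4 duplicate windows → 14 − 4 = 10 distinct.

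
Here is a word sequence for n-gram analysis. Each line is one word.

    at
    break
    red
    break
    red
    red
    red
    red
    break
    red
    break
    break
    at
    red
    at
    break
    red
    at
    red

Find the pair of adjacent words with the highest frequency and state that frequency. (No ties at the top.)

Bigram frequencies (highest first):
  break red: 4
  red break: 3
  red red: 3
  at break: 2
  at red: 2
  red at: 2
  … (2 more, each ≤ 1)

"break red", 4 times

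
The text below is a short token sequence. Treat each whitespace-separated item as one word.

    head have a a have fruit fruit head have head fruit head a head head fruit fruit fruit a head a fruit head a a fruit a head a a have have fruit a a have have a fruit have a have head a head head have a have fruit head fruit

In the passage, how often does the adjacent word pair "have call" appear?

Scanning the 51 overlapping bigram windows for "have call":
  (none found)

0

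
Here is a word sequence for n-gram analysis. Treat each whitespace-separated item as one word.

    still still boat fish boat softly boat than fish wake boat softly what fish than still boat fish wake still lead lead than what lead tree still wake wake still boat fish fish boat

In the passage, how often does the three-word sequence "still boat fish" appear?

Scanning the 32 overlapping trigram windows for "still boat fish":
  position 2–4: still boat fish
  position 16–18: still boat fish
  position 30–32: still boat fish

3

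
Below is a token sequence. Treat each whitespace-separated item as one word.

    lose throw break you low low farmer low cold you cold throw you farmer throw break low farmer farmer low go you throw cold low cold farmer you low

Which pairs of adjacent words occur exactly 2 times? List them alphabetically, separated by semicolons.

Bigram counts meeting the condition (exactly 2 times):
  farmer low: 2
  low cold: 2
  low farmer: 2
  throw break: 2
  you low: 2

farmer low; low cold; low farmer; throw break; you low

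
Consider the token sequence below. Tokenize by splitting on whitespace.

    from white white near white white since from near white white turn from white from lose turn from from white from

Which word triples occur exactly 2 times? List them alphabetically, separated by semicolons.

from white from; near white white

Trigram counts meeting the condition (exactly 2 times):
  from white from: 2
  near white white: 2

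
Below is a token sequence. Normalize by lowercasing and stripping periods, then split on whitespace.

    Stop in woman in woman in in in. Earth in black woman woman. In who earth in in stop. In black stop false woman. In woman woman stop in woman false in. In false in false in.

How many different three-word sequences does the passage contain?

31

37 tokens → 35 trigram windows in total.
Repeated trigrams (each contributes count−1 duplicates):
  in false in: 2
  in woman in: 2
  stop in woman: 2
  woman in woman: 2
4 duplicate windows → 35 − 4 = 31 distinct.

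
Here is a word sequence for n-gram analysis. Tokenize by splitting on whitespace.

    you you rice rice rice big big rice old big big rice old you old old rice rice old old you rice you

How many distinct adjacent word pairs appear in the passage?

23 tokens → 22 bigram windows in total.
Repeated bigrams (each contributes count−1 duplicates):
  rice old: 3
  rice rice: 3
  big big: 2
  big rice: 2
  old old: 2
  old you: 2
  you rice: 2
9 duplicate windows → 22 − 9 = 13 distinct.

13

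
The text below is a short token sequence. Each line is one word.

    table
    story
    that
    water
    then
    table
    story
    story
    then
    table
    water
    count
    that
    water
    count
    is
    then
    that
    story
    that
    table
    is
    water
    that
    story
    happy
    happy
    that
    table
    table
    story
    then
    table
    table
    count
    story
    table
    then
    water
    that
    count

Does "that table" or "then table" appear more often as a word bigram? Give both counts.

"that table": 2 occurrences
"then table": 3 occurrences

"then table" (3 vs 2)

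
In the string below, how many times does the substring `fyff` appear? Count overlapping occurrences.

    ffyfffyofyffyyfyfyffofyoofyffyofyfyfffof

Sliding a length-4 window over the 40 characters (37 positions):
  position 2–5: fyff
  position 9–12: fyff
  position 17–20: fyff
  position 26–29: fyff
  position 34–37: fyff

5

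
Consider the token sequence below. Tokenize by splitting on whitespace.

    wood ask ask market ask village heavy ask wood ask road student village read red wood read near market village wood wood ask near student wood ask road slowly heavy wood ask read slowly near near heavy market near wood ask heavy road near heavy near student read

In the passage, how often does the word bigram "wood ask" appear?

6

Scanning the 47 overlapping bigram windows for "wood ask":
  position 1–2: wood ask
  position 9–10: wood ask
  position 22–23: wood ask
  position 26–27: wood ask
  position 31–32: wood ask
  position 40–41: wood ask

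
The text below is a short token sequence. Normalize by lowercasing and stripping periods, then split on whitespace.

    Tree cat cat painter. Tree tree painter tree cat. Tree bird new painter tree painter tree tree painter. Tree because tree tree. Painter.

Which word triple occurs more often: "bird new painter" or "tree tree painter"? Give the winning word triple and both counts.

"bird new painter": 1 occurrence
"tree tree painter": 3 occurrences

"tree tree painter" (3 vs 1)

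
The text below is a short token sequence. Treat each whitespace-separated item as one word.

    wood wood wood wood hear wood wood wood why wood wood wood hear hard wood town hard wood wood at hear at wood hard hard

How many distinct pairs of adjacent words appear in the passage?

15

25 tokens → 24 bigram windows in total.
Repeated bigrams (each contributes count−1 duplicates):
  wood wood: 8
  hard wood: 2
  wood hear: 2
9 duplicate windows → 24 − 9 = 15 distinct.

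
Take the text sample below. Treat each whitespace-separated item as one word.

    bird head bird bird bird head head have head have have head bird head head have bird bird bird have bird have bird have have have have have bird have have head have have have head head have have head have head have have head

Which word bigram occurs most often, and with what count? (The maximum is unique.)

"have have", 10 times

Bigram frequencies (highest first):
  have have: 10
  head have: 7
  have head: 7
  bird bird: 4
  have bird: 4
  bird have: 4
  … (3 more, each ≤ 3)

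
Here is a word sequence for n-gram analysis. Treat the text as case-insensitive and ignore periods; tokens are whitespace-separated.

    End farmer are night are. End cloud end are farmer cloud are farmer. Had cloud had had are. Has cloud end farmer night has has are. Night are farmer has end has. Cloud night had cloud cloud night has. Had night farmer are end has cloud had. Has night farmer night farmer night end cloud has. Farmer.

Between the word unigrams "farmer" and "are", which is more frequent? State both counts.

"farmer" (9 vs 8)

"farmer": 9 occurrences
"are": 8 occurrences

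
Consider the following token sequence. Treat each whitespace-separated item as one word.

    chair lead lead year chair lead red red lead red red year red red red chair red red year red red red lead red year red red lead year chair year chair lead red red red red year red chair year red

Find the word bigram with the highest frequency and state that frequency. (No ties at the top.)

"red red", 11 times

Bigram frequencies (highest first):
  red red: 11
  year red: 5
  lead red: 4
  red year: 4
  chair lead: 3
  year chair: 3
  … (6 more, each ≤ 3)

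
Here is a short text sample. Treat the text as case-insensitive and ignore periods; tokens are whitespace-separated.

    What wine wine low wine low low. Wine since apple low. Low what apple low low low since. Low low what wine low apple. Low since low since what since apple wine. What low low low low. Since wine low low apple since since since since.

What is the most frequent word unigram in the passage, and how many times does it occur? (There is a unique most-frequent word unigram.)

"low", 19 times

Unigram frequencies (highest first):
  low: 19
  since: 10
  wine: 7
  what: 5
  apple: 5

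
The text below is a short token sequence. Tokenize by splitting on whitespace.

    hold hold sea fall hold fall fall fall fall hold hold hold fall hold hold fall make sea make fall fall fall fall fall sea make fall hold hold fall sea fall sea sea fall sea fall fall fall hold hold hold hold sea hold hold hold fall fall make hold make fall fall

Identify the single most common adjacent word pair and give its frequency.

Bigram frequencies (highest first):
  fall fall: 11
  hold hold: 10
  fall hold: 5
  hold fall: 5
  sea fall: 4
  fall sea: 4
  … (9 more, each ≤ 3)

"fall fall", 11 times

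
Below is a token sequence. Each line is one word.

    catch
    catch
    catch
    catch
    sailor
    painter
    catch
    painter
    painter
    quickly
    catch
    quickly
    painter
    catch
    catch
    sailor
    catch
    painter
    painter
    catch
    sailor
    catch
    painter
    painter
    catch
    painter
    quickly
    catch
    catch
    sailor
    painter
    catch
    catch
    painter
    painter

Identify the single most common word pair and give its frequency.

"catch catch", 6 times

Bigram frequencies (highest first):
  catch catch: 6
  painter catch: 5
  catch painter: 5
  catch sailor: 4
  painter painter: 4
  sailor painter: 2
  … (5 more, each ≤ 2)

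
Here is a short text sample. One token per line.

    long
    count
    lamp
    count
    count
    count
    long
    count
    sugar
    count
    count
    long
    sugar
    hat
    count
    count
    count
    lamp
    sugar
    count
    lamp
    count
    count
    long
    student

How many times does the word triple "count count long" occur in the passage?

Scanning the 23 overlapping trigram windows for "count count long":
  position 5–7: count count long
  position 10–12: count count long
  position 22–24: count count long

3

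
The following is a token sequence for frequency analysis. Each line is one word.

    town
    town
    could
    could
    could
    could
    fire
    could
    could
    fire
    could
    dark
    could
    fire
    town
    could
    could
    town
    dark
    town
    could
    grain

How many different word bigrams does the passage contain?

12

22 tokens → 21 bigram windows in total.
Repeated bigrams (each contributes count−1 duplicates):
  could could: 5
  could fire: 3
  town could: 3
  fire could: 2
9 duplicate windows → 21 − 9 = 12 distinct.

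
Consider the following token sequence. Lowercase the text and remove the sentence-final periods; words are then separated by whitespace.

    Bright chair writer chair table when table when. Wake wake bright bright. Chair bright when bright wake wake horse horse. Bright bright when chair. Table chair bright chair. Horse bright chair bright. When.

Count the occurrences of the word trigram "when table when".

Scanning the 31 overlapping trigram windows for "when table when":
  position 6–8: when table when

1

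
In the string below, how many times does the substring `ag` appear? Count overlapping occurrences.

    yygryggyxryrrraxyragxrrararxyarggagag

Sliding a length-2 window over the 37 characters (36 positions):
  position 19–20: ag
  position 34–35: ag
  position 36–37: ag

3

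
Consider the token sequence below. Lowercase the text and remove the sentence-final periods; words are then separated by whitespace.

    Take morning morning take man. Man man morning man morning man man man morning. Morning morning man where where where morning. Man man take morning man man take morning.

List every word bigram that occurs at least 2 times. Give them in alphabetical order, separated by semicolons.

Bigram counts meeting the condition (at least 2 times):
  man man: 6
  man morning: 3
  man take: 2
  morning man: 5
  morning morning: 3
  take morning: 3
  where where: 2

man man; man morning; man take; morning man; morning morning; take morning; where where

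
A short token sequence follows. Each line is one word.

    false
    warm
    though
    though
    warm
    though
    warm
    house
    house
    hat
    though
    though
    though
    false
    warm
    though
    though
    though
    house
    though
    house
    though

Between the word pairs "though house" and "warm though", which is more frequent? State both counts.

"warm though" (3 vs 2)

"though house": 2 occurrences
"warm though": 3 occurrences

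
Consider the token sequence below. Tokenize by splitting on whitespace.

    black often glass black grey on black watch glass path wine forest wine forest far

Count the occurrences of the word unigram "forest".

2

Scanning the 15 tokens for "forest":
  position 12: forest
  position 14: forest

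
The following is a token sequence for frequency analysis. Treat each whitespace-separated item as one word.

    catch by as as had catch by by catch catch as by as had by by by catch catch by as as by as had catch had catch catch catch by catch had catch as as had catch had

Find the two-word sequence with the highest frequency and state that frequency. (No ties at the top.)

Bigram frequencies (highest first):
  had catch: 5
  catch by: 4
  by as: 4
  as had: 4
  catch catch: 4
  as as: 3
  … (6 more, each ≤ 3)

"had catch", 5 times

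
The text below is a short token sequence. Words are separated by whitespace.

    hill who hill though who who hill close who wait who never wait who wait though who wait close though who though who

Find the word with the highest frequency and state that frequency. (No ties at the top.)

"who", 9 times

Unigram frequencies (highest first):
  who: 9
  though: 4
  wait: 4
  hill: 3
  close: 2
  never: 1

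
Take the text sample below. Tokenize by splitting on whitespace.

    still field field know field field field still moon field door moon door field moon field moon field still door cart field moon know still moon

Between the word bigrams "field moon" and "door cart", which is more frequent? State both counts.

"field moon": 3 occurrences
"door cart": 1 occurrence

"field moon" (3 vs 1)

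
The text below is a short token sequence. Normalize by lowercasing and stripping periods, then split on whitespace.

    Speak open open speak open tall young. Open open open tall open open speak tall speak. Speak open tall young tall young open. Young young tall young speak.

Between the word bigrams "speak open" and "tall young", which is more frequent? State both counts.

"tall young" (4 vs 3)

"speak open": 3 occurrences
"tall young": 4 occurrences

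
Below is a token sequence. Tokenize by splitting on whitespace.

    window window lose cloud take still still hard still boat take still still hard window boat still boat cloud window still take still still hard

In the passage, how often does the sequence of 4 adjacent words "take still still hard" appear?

3

Scanning the 22 overlapping 4-gram windows for "take still still hard":
  position 5–8: take still still hard
  position 11–14: take still still hard
  position 22–25: take still still hard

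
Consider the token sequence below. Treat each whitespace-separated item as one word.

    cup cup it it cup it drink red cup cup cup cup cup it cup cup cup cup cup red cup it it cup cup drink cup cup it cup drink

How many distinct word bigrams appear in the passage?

31 tokens → 30 bigram windows in total.
Repeated bigrams (each contributes count−1 duplicates):
  cup cup: 11
  cup it: 5
  it cup: 4
  cup drink: 2
  it it: 2
  red cup: 2
20 duplicate windows → 30 − 20 = 10 distinct.

10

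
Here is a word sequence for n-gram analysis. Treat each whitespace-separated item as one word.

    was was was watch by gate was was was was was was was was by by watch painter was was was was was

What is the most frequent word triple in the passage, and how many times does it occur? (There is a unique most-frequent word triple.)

"was was was", 10 times

Trigram frequencies (highest first):
  was was was: 10
  was was watch: 1
  was watch by: 1
  watch by gate: 1
  by gate was: 1
  gate was was: 1
  … (6 more, each ≤ 1)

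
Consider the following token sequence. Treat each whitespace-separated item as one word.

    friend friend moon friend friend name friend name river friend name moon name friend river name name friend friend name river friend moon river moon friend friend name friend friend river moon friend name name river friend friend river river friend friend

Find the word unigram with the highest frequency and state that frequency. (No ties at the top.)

"friend", 19 times

Unigram frequencies (highest first):
  friend: 19
  name: 10
  river: 8
  moon: 5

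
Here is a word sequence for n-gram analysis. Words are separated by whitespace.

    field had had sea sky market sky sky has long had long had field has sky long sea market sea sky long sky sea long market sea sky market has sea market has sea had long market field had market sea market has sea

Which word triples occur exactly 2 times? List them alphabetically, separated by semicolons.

Trigram counts meeting the condition (exactly 2 times):
  market sea sky: 2
  sea market has: 2
  sea sky market: 2

market sea sky; sea market has; sea sky market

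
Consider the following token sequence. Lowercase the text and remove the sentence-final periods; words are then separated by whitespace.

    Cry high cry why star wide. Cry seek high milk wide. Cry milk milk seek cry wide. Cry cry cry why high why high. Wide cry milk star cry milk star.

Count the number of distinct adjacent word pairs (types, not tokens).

21

31 tokens → 30 bigram windows in total.
Repeated bigrams (each contributes count−1 duplicates):
  wide cry: 4
  cry milk: 3
  cry cry: 2
  cry why: 2
  milk star: 2
  why high: 2
9 duplicate windows → 30 − 9 = 21 distinct.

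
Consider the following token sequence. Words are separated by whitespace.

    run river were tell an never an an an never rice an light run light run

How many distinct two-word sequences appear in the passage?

16 tokens → 15 bigram windows in total.
Repeated bigrams (each contributes count−1 duplicates):
  an an: 2
  an never: 2
  light run: 2
3 duplicate windows → 15 − 3 = 12 distinct.

12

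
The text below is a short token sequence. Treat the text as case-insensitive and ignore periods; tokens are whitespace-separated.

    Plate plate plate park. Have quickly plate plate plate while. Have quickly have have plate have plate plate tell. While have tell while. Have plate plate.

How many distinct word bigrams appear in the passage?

26 tokens → 25 bigram windows in total.
Repeated bigrams (each contributes count−1 duplicates):
  plate plate: 6
  have plate: 3
  while have: 3
  have quickly: 2
  tell while: 2
11 duplicate windows → 25 − 11 = 14 distinct.

14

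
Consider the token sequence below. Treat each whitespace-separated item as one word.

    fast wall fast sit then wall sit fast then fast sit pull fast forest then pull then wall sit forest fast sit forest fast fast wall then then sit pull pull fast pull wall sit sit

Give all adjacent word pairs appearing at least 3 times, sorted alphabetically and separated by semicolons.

Bigram counts meeting the condition (at least 3 times):
  fast sit: 3
  wall sit: 3

fast sit; wall sit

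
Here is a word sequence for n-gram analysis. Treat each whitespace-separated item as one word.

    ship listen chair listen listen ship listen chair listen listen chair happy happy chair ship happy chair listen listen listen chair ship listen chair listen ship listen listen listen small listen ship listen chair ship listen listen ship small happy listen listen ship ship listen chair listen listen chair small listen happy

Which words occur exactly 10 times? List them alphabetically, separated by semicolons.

chair; ship

Unigram counts meeting the condition (exactly 10 times):
  chair: 10
  ship: 10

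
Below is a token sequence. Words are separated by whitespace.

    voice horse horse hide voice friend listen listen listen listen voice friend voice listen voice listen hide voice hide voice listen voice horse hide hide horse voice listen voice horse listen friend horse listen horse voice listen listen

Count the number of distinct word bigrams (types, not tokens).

38 tokens → 37 bigram windows in total.
Repeated bigrams (each contributes count−1 duplicates):
  voice listen: 5
  listen listen: 4
  listen voice: 4
  hide voice: 3
  voice horse: 3
  horse hide: 2
  horse listen: 2
  horse voice: 2
  … (1 more repeated)
18 duplicate windows → 37 − 18 = 19 distinct.

19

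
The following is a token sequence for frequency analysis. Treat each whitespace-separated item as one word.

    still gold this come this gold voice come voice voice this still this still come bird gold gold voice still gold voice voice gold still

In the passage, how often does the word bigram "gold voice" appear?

Scanning the 24 overlapping bigram windows for "gold voice":
  position 6–7: gold voice
  position 18–19: gold voice
  position 21–22: gold voice

3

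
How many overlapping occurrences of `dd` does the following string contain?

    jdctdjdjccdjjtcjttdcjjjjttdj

Sliding a length-2 window over the 28 characters (27 positions):
  (no match at any position)

0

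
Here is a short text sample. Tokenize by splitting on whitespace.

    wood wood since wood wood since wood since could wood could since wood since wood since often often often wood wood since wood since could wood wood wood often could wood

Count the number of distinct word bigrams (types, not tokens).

12

31 tokens → 30 bigram windows in total.
Repeated bigrams (each contributes count−1 duplicates):
  wood since: 7
  since wood: 5
  wood wood: 5
  could wood: 3
  often often: 2
  since could: 2
18 duplicate windows → 30 − 18 = 12 distinct.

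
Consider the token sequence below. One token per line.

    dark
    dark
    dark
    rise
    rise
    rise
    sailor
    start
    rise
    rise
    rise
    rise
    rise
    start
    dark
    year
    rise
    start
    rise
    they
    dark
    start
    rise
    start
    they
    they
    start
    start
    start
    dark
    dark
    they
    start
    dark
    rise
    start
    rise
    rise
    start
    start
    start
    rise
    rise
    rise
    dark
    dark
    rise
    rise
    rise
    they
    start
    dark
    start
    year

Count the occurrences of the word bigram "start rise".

5

Scanning the 53 overlapping bigram windows for "start rise":
  position 8–9: start rise
  position 18–19: start rise
  position 22–23: start rise
  position 36–37: start rise
  position 41–42: start rise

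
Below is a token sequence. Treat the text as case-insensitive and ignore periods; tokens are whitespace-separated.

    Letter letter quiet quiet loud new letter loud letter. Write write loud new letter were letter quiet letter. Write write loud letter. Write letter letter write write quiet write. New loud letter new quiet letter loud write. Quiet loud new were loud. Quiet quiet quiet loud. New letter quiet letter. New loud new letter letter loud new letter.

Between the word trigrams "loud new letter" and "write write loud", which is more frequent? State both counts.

"loud new letter" (5 vs 2)

"loud new letter": 5 occurrences
"write write loud": 2 occurrences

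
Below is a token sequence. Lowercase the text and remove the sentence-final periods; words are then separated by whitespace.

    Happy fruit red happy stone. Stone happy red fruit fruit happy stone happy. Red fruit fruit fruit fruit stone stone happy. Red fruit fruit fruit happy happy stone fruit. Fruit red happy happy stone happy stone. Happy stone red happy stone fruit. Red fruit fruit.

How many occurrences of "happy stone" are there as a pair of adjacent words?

Scanning the 44 overlapping bigram windows for "happy stone":
  position 4–5: happy stone
  position 11–12: happy stone
  position 27–28: happy stone
  position 33–34: happy stone
  position 35–36: happy stone
  position 37–38: happy stone
  position 40–41: happy stone

7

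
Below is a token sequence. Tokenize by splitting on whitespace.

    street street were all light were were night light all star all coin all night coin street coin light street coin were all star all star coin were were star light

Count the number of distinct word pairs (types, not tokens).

31 tokens → 30 bigram windows in total.
Repeated bigrams (each contributes count−1 duplicates):
  all star: 3
  coin were: 2
  star all: 2
  street coin: 2
  were all: 2
  were were: 2
7 duplicate windows → 30 − 7 = 23 distinct.

23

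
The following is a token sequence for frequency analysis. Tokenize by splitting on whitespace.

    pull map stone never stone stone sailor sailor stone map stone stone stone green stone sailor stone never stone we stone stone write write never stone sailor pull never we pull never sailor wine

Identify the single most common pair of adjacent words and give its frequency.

Bigram frequencies (highest first):
  stone stone: 4
  never stone: 3
  stone sailor: 3
  map stone: 2
  stone never: 2
  sailor stone: 2
  … (16 more, each ≤ 2)

"stone stone", 4 times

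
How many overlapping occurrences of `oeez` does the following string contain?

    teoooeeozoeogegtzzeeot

Sliding a length-4 window over the 22 characters (19 positions):
  (no match at any position)

0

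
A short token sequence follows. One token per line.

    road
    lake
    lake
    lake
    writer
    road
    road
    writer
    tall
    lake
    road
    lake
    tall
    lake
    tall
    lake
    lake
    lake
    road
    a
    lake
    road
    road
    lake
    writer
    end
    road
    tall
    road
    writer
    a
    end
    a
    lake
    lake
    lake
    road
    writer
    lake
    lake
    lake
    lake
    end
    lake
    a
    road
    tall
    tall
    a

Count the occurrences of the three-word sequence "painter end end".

0

Scanning the 47 overlapping trigram windows for "painter end end":
  (none found)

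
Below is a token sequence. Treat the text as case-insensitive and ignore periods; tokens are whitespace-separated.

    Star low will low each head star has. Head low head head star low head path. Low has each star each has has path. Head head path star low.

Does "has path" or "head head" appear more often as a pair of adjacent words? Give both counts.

"head head" (2 vs 1)

"has path": 1 occurrence
"head head": 2 occurrences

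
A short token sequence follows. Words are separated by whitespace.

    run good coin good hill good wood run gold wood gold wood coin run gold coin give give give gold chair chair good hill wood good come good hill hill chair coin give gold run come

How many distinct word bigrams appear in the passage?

36 tokens → 35 bigram windows in total.
Repeated bigrams (each contributes count−1 duplicates):
  good hill: 3
  coin give: 2
  give give: 2
  give gold: 2
  gold wood: 2
  run gold: 2
7 duplicate windows → 35 − 7 = 28 distinct.

28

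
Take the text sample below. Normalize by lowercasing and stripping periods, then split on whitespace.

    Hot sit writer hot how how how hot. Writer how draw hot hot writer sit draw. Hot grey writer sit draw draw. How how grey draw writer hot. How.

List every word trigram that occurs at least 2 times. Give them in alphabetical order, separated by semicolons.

writer hot how; writer sit draw

Trigram counts meeting the condition (at least 2 times):
  writer hot how: 2
  writer sit draw: 2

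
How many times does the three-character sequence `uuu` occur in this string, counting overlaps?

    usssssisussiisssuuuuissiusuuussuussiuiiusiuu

Sliding a length-3 window over the 44 characters (42 positions):
  position 17–19: uuu
  position 18–20: uuu
  position 27–29: uuu

3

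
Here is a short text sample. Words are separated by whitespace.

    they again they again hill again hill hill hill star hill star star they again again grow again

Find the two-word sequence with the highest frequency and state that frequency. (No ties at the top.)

Bigram frequencies (highest first):
  they again: 3
  again hill: 2
  hill hill: 2
  hill star: 2
  again they: 1
  hill again: 1
  … (6 more, each ≤ 1)

"they again", 3 times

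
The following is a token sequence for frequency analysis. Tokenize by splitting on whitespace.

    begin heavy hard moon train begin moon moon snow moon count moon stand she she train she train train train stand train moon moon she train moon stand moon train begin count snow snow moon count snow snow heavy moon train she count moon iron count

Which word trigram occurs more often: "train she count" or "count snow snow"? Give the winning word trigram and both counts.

"count snow snow" (2 vs 1)

"train she count": 1 occurrence
"count snow snow": 2 occurrences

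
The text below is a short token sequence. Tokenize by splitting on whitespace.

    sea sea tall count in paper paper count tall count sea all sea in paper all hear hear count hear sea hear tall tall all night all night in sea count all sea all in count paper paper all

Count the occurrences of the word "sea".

7

Scanning the 39 tokens for "sea":
  position 1: sea
  position 2: sea
  position 11: sea
  position 13: sea
  position 21: sea
  position 30: sea
  position 33: sea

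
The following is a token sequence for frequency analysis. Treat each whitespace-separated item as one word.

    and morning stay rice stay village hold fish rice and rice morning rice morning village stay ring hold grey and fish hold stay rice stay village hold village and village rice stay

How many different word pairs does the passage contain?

25

32 tokens → 31 bigram windows in total.
Repeated bigrams (each contributes count−1 duplicates):
  rice stay: 3
  rice morning: 2
  stay rice: 2
  stay village: 2
  village hold: 2
6 duplicate windows → 31 − 6 = 25 distinct.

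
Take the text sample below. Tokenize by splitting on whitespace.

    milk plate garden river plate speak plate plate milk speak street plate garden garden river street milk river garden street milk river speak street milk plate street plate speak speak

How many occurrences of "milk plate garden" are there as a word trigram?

1

Scanning the 28 overlapping trigram windows for "milk plate garden":
  position 1–3: milk plate garden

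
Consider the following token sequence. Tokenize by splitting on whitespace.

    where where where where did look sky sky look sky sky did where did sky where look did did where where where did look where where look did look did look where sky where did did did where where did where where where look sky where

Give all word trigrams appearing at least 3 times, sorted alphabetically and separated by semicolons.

Trigram counts meeting the condition (at least 3 times):
  did where where: 3
  where where did: 3
  where where where: 4

did where where; where where did; where where where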